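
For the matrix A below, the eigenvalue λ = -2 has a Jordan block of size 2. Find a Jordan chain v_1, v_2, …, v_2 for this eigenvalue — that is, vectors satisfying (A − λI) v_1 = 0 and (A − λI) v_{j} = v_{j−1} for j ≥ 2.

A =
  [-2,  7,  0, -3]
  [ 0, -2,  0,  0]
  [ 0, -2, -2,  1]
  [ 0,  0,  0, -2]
A Jordan chain for λ = -2 of length 2:
v_1 = (7, 0, -2, 0)ᵀ
v_2 = (0, 1, 0, 0)ᵀ

Let N = A − (-2)·I. We want v_2 with N^2 v_2 = 0 but N^1 v_2 ≠ 0; then v_{j-1} := N · v_j for j = 2, …, 2.

Pick v_2 = (0, 1, 0, 0)ᵀ.
Then v_1 = N · v_2 = (7, 0, -2, 0)ᵀ.

Sanity check: (A − (-2)·I) v_1 = (0, 0, 0, 0)ᵀ = 0. ✓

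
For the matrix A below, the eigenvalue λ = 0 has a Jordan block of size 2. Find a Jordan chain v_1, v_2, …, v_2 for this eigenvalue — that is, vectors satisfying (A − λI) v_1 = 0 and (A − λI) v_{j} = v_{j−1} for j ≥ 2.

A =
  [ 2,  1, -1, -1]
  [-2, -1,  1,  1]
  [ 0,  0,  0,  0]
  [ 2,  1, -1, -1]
A Jordan chain for λ = 0 of length 2:
v_1 = (2, -2, 0, 2)ᵀ
v_2 = (1, 0, 0, 0)ᵀ

Let N = A − (0)·I. We want v_2 with N^2 v_2 = 0 but N^1 v_2 ≠ 0; then v_{j-1} := N · v_j for j = 2, …, 2.

Pick v_2 = (1, 0, 0, 0)ᵀ.
Then v_1 = N · v_2 = (2, -2, 0, 2)ᵀ.

Sanity check: (A − (0)·I) v_1 = (0, 0, 0, 0)ᵀ = 0. ✓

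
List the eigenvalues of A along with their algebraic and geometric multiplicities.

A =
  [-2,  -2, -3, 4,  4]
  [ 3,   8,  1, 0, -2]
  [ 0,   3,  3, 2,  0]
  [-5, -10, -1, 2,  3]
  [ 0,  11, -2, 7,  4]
λ = 3: alg = 5, geom = 2

Step 1 — factor the characteristic polynomial to read off the algebraic multiplicities:
  χ_A(x) = (x - 3)^5

Step 2 — compute geometric multiplicities via the rank-nullity identity g(λ) = n − rank(A − λI):
  rank(A − (3)·I) = 3, so dim ker(A − (3)·I) = n − 3 = 2

Summary:
  λ = 3: algebraic multiplicity = 5, geometric multiplicity = 2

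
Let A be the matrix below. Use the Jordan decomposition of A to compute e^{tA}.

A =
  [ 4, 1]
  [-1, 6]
e^{tA} =
  [-t*exp(5*t) + exp(5*t), t*exp(5*t)]
  [-t*exp(5*t), t*exp(5*t) + exp(5*t)]

Strategy: write A = P · J · P⁻¹ where J is a Jordan canonical form, so e^{tA} = P · e^{tJ} · P⁻¹, and e^{tJ} can be computed block-by-block.

A has Jordan form
J =
  [5, 1]
  [0, 5]
(up to reordering of blocks).

Per-block formulas:
  For a 2×2 Jordan block J_2(5): exp(t · J_2(5)) = e^(5t)·(I + t·N), where N is the 2×2 nilpotent shift.

After assembling e^{tJ} and conjugating by P, we get:

e^{tA} =
  [-t*exp(5*t) + exp(5*t), t*exp(5*t)]
  [-t*exp(5*t), t*exp(5*t) + exp(5*t)]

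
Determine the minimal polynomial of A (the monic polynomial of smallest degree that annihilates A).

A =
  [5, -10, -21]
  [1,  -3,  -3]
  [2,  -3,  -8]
x^3 + 6*x^2 + 12*x + 8

The characteristic polynomial is χ_A(x) = (x + 2)^3, so the eigenvalues are known. The minimal polynomial is
  m_A(x) = Π_λ (x − λ)^{k_λ}
where k_λ is the size of the *largest* Jordan block for λ (equivalently, the smallest k with (A − λI)^k v = 0 for every generalised eigenvector v of λ).

  λ = -2: largest Jordan block has size 3, contributing (x + 2)^3

So m_A(x) = (x + 2)^3 = x^3 + 6*x^2 + 12*x + 8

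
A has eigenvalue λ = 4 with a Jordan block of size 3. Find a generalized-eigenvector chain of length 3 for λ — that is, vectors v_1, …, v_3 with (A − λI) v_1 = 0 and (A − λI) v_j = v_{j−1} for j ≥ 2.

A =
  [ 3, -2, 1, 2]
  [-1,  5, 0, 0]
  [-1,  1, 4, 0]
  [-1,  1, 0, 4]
A Jordan chain for λ = 4 of length 3:
v_1 = (3, 3, 3, 3)ᵀ
v_2 = (-2, 1, 1, 1)ᵀ
v_3 = (0, 1, 0, 0)ᵀ

Let N = A − (4)·I. We want v_3 with N^3 v_3 = 0 but N^2 v_3 ≠ 0; then v_{j-1} := N · v_j for j = 3, …, 2.

Pick v_3 = (0, 1, 0, 0)ᵀ.
Then v_2 = N · v_3 = (-2, 1, 1, 1)ᵀ.
Then v_1 = N · v_2 = (3, 3, 3, 3)ᵀ.

Sanity check: (A − (4)·I) v_1 = (0, 0, 0, 0)ᵀ = 0. ✓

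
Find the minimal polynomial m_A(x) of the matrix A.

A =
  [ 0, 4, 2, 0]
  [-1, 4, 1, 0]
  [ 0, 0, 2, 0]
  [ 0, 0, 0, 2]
x^2 - 4*x + 4

The characteristic polynomial is χ_A(x) = (x - 2)^4, so the eigenvalues are known. The minimal polynomial is
  m_A(x) = Π_λ (x − λ)^{k_λ}
where k_λ is the size of the *largest* Jordan block for λ (equivalently, the smallest k with (A − λI)^k v = 0 for every generalised eigenvector v of λ).

  λ = 2: largest Jordan block has size 2, contributing (x − 2)^2

So m_A(x) = (x - 2)^2 = x^2 - 4*x + 4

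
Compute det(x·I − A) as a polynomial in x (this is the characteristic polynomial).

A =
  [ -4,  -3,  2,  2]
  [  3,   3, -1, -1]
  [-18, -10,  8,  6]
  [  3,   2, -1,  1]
x^4 - 8*x^3 + 24*x^2 - 32*x + 16

Expanding det(x·I − A) (e.g. by cofactor expansion or by noting that A is similar to its Jordan form J, which has the same characteristic polynomial as A) gives
  χ_A(x) = x^4 - 8*x^3 + 24*x^2 - 32*x + 16
which factors as (x - 2)^4. The eigenvalues (with algebraic multiplicities) are λ = 2 with multiplicity 4.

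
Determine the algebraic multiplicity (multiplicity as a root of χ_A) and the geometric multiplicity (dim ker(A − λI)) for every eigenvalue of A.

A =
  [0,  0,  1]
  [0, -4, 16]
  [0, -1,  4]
λ = 0: alg = 3, geom = 1

Step 1 — factor the characteristic polynomial to read off the algebraic multiplicities:
  χ_A(x) = x^3

Step 2 — compute geometric multiplicities via the rank-nullity identity g(λ) = n − rank(A − λI):
  rank(A − (0)·I) = 2, so dim ker(A − (0)·I) = n − 2 = 1

Summary:
  λ = 0: algebraic multiplicity = 3, geometric multiplicity = 1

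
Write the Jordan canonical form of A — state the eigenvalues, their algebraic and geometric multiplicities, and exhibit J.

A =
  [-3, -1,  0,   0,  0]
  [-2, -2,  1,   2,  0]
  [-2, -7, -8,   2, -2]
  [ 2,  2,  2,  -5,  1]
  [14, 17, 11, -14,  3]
J_3(-3) ⊕ J_2(-3)

The characteristic polynomial is
  det(x·I − A) = x^5 + 15*x^4 + 90*x^3 + 270*x^2 + 405*x + 243 = (x + 3)^5

Eigenvalues and multiplicities (the geometric multiplicity of λ is n − rank(A − λI), which equals the number of Jordan blocks for λ):
  λ = -3: algebraic multiplicity = 5, geometric multiplicity = 2

Determining the block sizes for each eigenvalue:
  λ = -3: with am = 5 and gm = 2, the partition is not yet determined (e.g. several partitions of 5 into 2 parts exist). Let N = A − (-3)·I. Computing rank(N^1) = 3, rank(N^2) = 1, rank(N^3) = 0; the number of blocks of size ≥ j is rank(N^{j−1}) − rank(N^j), giving [2, 2, 1]. So we have 1 block(s) of size 3, 1 block(s) of size 2 → block sizes [3, 2]

Assembling the blocks gives a Jordan form
J =
  [-3,  1,  0,  0,  0]
  [ 0, -3,  1,  0,  0]
  [ 0,  0, -3,  0,  0]
  [ 0,  0,  0, -3,  1]
  [ 0,  0,  0,  0, -3]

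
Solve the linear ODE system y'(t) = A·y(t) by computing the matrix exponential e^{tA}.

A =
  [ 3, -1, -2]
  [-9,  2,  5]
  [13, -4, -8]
e^{tA} =
  [-t^2*exp(-t)/2 + 4*t*exp(-t) + exp(-t), t^2*exp(-t)/2 - t*exp(-t), t^2*exp(-t)/2 - 2*t*exp(-t)]
  [t^2*exp(-t) - 9*t*exp(-t), -t^2*exp(-t) + 3*t*exp(-t) + exp(-t), -t^2*exp(-t) + 5*t*exp(-t)]
  [-3*t^2*exp(-t)/2 + 13*t*exp(-t), 3*t^2*exp(-t)/2 - 4*t*exp(-t), 3*t^2*exp(-t)/2 - 7*t*exp(-t) + exp(-t)]

Strategy: write A = P · J · P⁻¹ where J is a Jordan canonical form, so e^{tA} = P · e^{tJ} · P⁻¹, and e^{tJ} can be computed block-by-block.

A has Jordan form
J =
  [-1,  1,  0]
  [ 0, -1,  1]
  [ 0,  0, -1]
(up to reordering of blocks).

Per-block formulas:
  For a 3×3 Jordan block J_3(-1): exp(t · J_3(-1)) = e^(-1t)·(I + t·N + (t^2/2)·N^2), where N is the 3×3 nilpotent shift.

After assembling e^{tJ} and conjugating by P, we get:

e^{tA} =
  [-t^2*exp(-t)/2 + 4*t*exp(-t) + exp(-t), t^2*exp(-t)/2 - t*exp(-t), t^2*exp(-t)/2 - 2*t*exp(-t)]
  [t^2*exp(-t) - 9*t*exp(-t), -t^2*exp(-t) + 3*t*exp(-t) + exp(-t), -t^2*exp(-t) + 5*t*exp(-t)]
  [-3*t^2*exp(-t)/2 + 13*t*exp(-t), 3*t^2*exp(-t)/2 - 4*t*exp(-t), 3*t^2*exp(-t)/2 - 7*t*exp(-t) + exp(-t)]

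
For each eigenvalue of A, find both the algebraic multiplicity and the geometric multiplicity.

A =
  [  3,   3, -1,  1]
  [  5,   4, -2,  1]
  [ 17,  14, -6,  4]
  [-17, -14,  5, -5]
λ = -1: alg = 4, geom = 2

Step 1 — factor the characteristic polynomial to read off the algebraic multiplicities:
  χ_A(x) = (x + 1)^4

Step 2 — compute geometric multiplicities via the rank-nullity identity g(λ) = n − rank(A − λI):
  rank(A − (-1)·I) = 2, so dim ker(A − (-1)·I) = n − 2 = 2

Summary:
  λ = -1: algebraic multiplicity = 4, geometric multiplicity = 2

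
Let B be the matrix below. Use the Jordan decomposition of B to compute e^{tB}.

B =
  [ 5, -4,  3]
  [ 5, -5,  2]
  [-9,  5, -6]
e^{tB} =
  [t^2*exp(-2*t) + 7*t*exp(-2*t) + exp(-2*t), -t^2*exp(-2*t)/2 - 4*t*exp(-2*t), t^2*exp(-2*t)/2 + 3*t*exp(-2*t)]
  [t^2*exp(-2*t) + 5*t*exp(-2*t), -t^2*exp(-2*t)/2 - 3*t*exp(-2*t) + exp(-2*t), t^2*exp(-2*t)/2 + 2*t*exp(-2*t)]
  [-t^2*exp(-2*t) - 9*t*exp(-2*t), t^2*exp(-2*t)/2 + 5*t*exp(-2*t), -t^2*exp(-2*t)/2 - 4*t*exp(-2*t) + exp(-2*t)]

Strategy: write B = P · J · P⁻¹ where J is a Jordan canonical form, so e^{tB} = P · e^{tJ} · P⁻¹, and e^{tJ} can be computed block-by-block.

B has Jordan form
J =
  [-2,  1,  0]
  [ 0, -2,  1]
  [ 0,  0, -2]
(up to reordering of blocks).

Per-block formulas:
  For a 3×3 Jordan block J_3(-2): exp(t · J_3(-2)) = e^(-2t)·(I + t·N + (t^2/2)·N^2), where N is the 3×3 nilpotent shift.

After assembling e^{tJ} and conjugating by P, we get:

e^{tB} =
  [t^2*exp(-2*t) + 7*t*exp(-2*t) + exp(-2*t), -t^2*exp(-2*t)/2 - 4*t*exp(-2*t), t^2*exp(-2*t)/2 + 3*t*exp(-2*t)]
  [t^2*exp(-2*t) + 5*t*exp(-2*t), -t^2*exp(-2*t)/2 - 3*t*exp(-2*t) + exp(-2*t), t^2*exp(-2*t)/2 + 2*t*exp(-2*t)]
  [-t^2*exp(-2*t) - 9*t*exp(-2*t), t^2*exp(-2*t)/2 + 5*t*exp(-2*t), -t^2*exp(-2*t)/2 - 4*t*exp(-2*t) + exp(-2*t)]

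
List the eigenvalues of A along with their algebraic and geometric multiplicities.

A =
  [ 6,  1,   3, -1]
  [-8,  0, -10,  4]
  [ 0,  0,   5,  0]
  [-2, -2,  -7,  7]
λ = 4: alg = 2, geom = 1; λ = 5: alg = 2, geom = 1

Step 1 — factor the characteristic polynomial to read off the algebraic multiplicities:
  χ_A(x) = (x - 5)^2*(x - 4)^2

Step 2 — compute geometric multiplicities via the rank-nullity identity g(λ) = n − rank(A − λI):
  rank(A − (4)·I) = 3, so dim ker(A − (4)·I) = n − 3 = 1
  rank(A − (5)·I) = 3, so dim ker(A − (5)·I) = n − 3 = 1

Summary:
  λ = 4: algebraic multiplicity = 2, geometric multiplicity = 1
  λ = 5: algebraic multiplicity = 2, geometric multiplicity = 1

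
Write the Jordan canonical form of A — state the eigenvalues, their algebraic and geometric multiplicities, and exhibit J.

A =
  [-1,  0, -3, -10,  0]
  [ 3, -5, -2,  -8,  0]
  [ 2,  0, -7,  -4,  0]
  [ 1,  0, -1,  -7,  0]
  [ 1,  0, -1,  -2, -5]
J_3(-5) ⊕ J_1(-5) ⊕ J_1(-5)

The characteristic polynomial is
  det(x·I − A) = x^5 + 25*x^4 + 250*x^3 + 1250*x^2 + 3125*x + 3125 = (x + 5)^5

Eigenvalues and multiplicities (the geometric multiplicity of λ is n − rank(A − λI), which equals the number of Jordan blocks for λ):
  λ = -5: algebraic multiplicity = 5, geometric multiplicity = 3

Determining the block sizes for each eigenvalue:
  λ = -5: with am = 5 and gm = 3, the partition is not yet determined (e.g. several partitions of 5 into 3 parts exist). Let N = A − (-5)·I. Computing rank(N^1) = 2, rank(N^2) = 1, rank(N^3) = 0; the number of blocks of size ≥ j is rank(N^{j−1}) − rank(N^j), giving [3, 1, 1]. So we have 1 block(s) of size 3, 2 block(s) of size 1 → block sizes [3, 1, 1]

Assembling the blocks gives a Jordan form
J =
  [-5,  1,  0,  0,  0]
  [ 0, -5,  1,  0,  0]
  [ 0,  0, -5,  0,  0]
  [ 0,  0,  0, -5,  0]
  [ 0,  0,  0,  0, -5]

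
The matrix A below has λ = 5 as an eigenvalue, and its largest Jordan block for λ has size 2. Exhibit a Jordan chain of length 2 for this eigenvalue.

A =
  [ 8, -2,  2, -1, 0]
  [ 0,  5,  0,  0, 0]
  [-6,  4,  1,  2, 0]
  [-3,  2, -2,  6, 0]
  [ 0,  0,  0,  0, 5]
A Jordan chain for λ = 5 of length 2:
v_1 = (3, 0, -6, -3, 0)ᵀ
v_2 = (1, 0, 0, 0, 0)ᵀ

Let N = A − (5)·I. We want v_2 with N^2 v_2 = 0 but N^1 v_2 ≠ 0; then v_{j-1} := N · v_j for j = 2, …, 2.

Pick v_2 = (1, 0, 0, 0, 0)ᵀ.
Then v_1 = N · v_2 = (3, 0, -6, -3, 0)ᵀ.

Sanity check: (A − (5)·I) v_1 = (0, 0, 0, 0, 0)ᵀ = 0. ✓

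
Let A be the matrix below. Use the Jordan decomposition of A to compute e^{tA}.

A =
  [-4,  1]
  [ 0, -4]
e^{tA} =
  [exp(-4*t), t*exp(-4*t)]
  [0, exp(-4*t)]

Strategy: write A = P · J · P⁻¹ where J is a Jordan canonical form, so e^{tA} = P · e^{tJ} · P⁻¹, and e^{tJ} can be computed block-by-block.

A has Jordan form
J =
  [-4,  1]
  [ 0, -4]
(up to reordering of blocks).

Per-block formulas:
  For a 2×2 Jordan block J_2(-4): exp(t · J_2(-4)) = e^(-4t)·(I + t·N), where N is the 2×2 nilpotent shift.

After assembling e^{tJ} and conjugating by P, we get:

e^{tA} =
  [exp(-4*t), t*exp(-4*t)]
  [0, exp(-4*t)]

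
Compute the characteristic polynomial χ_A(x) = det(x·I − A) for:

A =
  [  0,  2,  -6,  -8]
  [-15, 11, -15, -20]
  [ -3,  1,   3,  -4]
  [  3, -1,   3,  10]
x^4 - 24*x^3 + 216*x^2 - 864*x + 1296

Expanding det(x·I − A) (e.g. by cofactor expansion or by noting that A is similar to its Jordan form J, which has the same characteristic polynomial as A) gives
  χ_A(x) = x^4 - 24*x^3 + 216*x^2 - 864*x + 1296
which factors as (x - 6)^4. The eigenvalues (with algebraic multiplicities) are λ = 6 with multiplicity 4.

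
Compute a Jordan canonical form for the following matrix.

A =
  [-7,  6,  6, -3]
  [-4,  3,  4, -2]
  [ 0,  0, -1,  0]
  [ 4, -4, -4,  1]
J_2(-1) ⊕ J_1(-1) ⊕ J_1(-1)

The characteristic polynomial is
  det(x·I − A) = x^4 + 4*x^3 + 6*x^2 + 4*x + 1 = (x + 1)^4

Eigenvalues and multiplicities (the geometric multiplicity of λ is n − rank(A − λI), which equals the number of Jordan blocks for λ):
  λ = -1: algebraic multiplicity = 4, geometric multiplicity = 3

Determining the block sizes for each eigenvalue:
  λ = -1: 3 blocks summing to 4 forces exactly one block of size 2 and the rest size 1 → block sizes [2, 1, 1]

Assembling the blocks gives a Jordan form
J =
  [-1,  1,  0,  0]
  [ 0, -1,  0,  0]
  [ 0,  0, -1,  0]
  [ 0,  0,  0, -1]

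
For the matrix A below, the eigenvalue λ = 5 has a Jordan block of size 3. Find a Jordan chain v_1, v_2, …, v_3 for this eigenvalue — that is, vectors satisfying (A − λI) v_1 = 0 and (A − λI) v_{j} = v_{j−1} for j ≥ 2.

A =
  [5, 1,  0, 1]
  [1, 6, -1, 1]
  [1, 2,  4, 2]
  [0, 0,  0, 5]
A Jordan chain for λ = 5 of length 3:
v_1 = (1, 0, 1, 0)ᵀ
v_2 = (0, 1, 1, 0)ᵀ
v_3 = (1, 0, 0, 0)ᵀ

Let N = A − (5)·I. We want v_3 with N^3 v_3 = 0 but N^2 v_3 ≠ 0; then v_{j-1} := N · v_j for j = 3, …, 2.

Pick v_3 = (1, 0, 0, 0)ᵀ.
Then v_2 = N · v_3 = (0, 1, 1, 0)ᵀ.
Then v_1 = N · v_2 = (1, 0, 1, 0)ᵀ.

Sanity check: (A − (5)·I) v_1 = (0, 0, 0, 0)ᵀ = 0. ✓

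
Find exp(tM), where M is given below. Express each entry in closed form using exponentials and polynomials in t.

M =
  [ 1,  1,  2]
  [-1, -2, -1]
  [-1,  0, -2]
e^{tM} =
  [t^2*exp(-t)/2 + 2*t*exp(-t) + exp(-t), t^2*exp(-t)/2 + t*exp(-t), t^2*exp(-t)/2 + 2*t*exp(-t)]
  [-t*exp(-t), -t*exp(-t) + exp(-t), -t*exp(-t)]
  [-t^2*exp(-t)/2 - t*exp(-t), -t^2*exp(-t)/2, -t^2*exp(-t)/2 - t*exp(-t) + exp(-t)]

Strategy: write M = P · J · P⁻¹ where J is a Jordan canonical form, so e^{tM} = P · e^{tJ} · P⁻¹, and e^{tJ} can be computed block-by-block.

M has Jordan form
J =
  [-1,  1,  0]
  [ 0, -1,  1]
  [ 0,  0, -1]
(up to reordering of blocks).

Per-block formulas:
  For a 3×3 Jordan block J_3(-1): exp(t · J_3(-1)) = e^(-1t)·(I + t·N + (t^2/2)·N^2), where N is the 3×3 nilpotent shift.

After assembling e^{tJ} and conjugating by P, we get:

e^{tM} =
  [t^2*exp(-t)/2 + 2*t*exp(-t) + exp(-t), t^2*exp(-t)/2 + t*exp(-t), t^2*exp(-t)/2 + 2*t*exp(-t)]
  [-t*exp(-t), -t*exp(-t) + exp(-t), -t*exp(-t)]
  [-t^2*exp(-t)/2 - t*exp(-t), -t^2*exp(-t)/2, -t^2*exp(-t)/2 - t*exp(-t) + exp(-t)]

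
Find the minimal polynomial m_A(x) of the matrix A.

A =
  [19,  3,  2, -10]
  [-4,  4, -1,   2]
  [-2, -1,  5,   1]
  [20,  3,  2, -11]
x^4 - 17*x^3 + 90*x^2 - 108*x - 216

The characteristic polynomial is χ_A(x) = (x - 6)^3*(x + 1), so the eigenvalues are known. The minimal polynomial is
  m_A(x) = Π_λ (x − λ)^{k_λ}
where k_λ is the size of the *largest* Jordan block for λ (equivalently, the smallest k with (A − λI)^k v = 0 for every generalised eigenvector v of λ).

  λ = -1: largest Jordan block has size 1, contributing (x + 1)
  λ = 6: largest Jordan block has size 3, contributing (x − 6)^3

So m_A(x) = (x - 6)^3*(x + 1) = x^4 - 17*x^3 + 90*x^2 - 108*x - 216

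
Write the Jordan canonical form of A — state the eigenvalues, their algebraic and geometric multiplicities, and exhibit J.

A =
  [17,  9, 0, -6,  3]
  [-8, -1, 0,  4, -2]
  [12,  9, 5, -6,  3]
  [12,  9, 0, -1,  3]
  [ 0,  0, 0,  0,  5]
J_2(5) ⊕ J_1(5) ⊕ J_1(5) ⊕ J_1(5)

The characteristic polynomial is
  det(x·I − A) = x^5 - 25*x^4 + 250*x^3 - 1250*x^2 + 3125*x - 3125 = (x - 5)^5

Eigenvalues and multiplicities (the geometric multiplicity of λ is n − rank(A − λI), which equals the number of Jordan blocks for λ):
  λ = 5: algebraic multiplicity = 5, geometric multiplicity = 4

Determining the block sizes for each eigenvalue:
  λ = 5: 4 blocks summing to 5 forces exactly one block of size 2 and the rest size 1 → block sizes [2, 1, 1, 1]

Assembling the blocks gives a Jordan form
J =
  [5, 1, 0, 0, 0]
  [0, 5, 0, 0, 0]
  [0, 0, 5, 0, 0]
  [0, 0, 0, 5, 0]
  [0, 0, 0, 0, 5]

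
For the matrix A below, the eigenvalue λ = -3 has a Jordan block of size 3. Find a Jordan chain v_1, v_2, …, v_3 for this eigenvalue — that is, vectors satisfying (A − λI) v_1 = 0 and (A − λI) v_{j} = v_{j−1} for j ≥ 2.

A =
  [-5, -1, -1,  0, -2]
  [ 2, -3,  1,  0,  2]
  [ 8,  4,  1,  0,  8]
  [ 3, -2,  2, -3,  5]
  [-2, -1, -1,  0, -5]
A Jordan chain for λ = -3 of length 3:
v_1 = (-2, 0, 8, -4, -2)ᵀ
v_2 = (-2, 2, 8, 3, -2)ᵀ
v_3 = (1, 0, 0, 0, 0)ᵀ

Let N = A − (-3)·I. We want v_3 with N^3 v_3 = 0 but N^2 v_3 ≠ 0; then v_{j-1} := N · v_j for j = 3, …, 2.

Pick v_3 = (1, 0, 0, 0, 0)ᵀ.
Then v_2 = N · v_3 = (-2, 2, 8, 3, -2)ᵀ.
Then v_1 = N · v_2 = (-2, 0, 8, -4, -2)ᵀ.

Sanity check: (A − (-3)·I) v_1 = (0, 0, 0, 0, 0)ᵀ = 0. ✓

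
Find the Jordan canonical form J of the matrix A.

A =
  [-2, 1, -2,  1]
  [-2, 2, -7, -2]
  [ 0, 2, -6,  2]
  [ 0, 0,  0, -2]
J_3(-2) ⊕ J_1(-2)

The characteristic polynomial is
  det(x·I − A) = x^4 + 8*x^3 + 24*x^2 + 32*x + 16 = (x + 2)^4

Eigenvalues and multiplicities (the geometric multiplicity of λ is n − rank(A − λI), which equals the number of Jordan blocks for λ):
  λ = -2: algebraic multiplicity = 4, geometric multiplicity = 2

Determining the block sizes for each eigenvalue:
  λ = -2: with am = 4 and gm = 2, the partition is not yet determined (e.g. several partitions of 4 into 2 parts exist). Let N = A − (-2)·I. Computing rank(N^1) = 2, rank(N^2) = 1, rank(N^3) = 0; the number of blocks of size ≥ j is rank(N^{j−1}) − rank(N^j), giving [2, 1, 1]. So we have 1 block(s) of size 3, 1 block(s) of size 1 → block sizes [3, 1]

Assembling the blocks gives a Jordan form
J =
  [-2,  1,  0,  0]
  [ 0, -2,  1,  0]
  [ 0,  0, -2,  0]
  [ 0,  0,  0, -2]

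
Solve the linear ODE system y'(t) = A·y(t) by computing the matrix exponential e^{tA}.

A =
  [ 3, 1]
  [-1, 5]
e^{tA} =
  [-t*exp(4*t) + exp(4*t), t*exp(4*t)]
  [-t*exp(4*t), t*exp(4*t) + exp(4*t)]

Strategy: write A = P · J · P⁻¹ where J is a Jordan canonical form, so e^{tA} = P · e^{tJ} · P⁻¹, and e^{tJ} can be computed block-by-block.

A has Jordan form
J =
  [4, 1]
  [0, 4]
(up to reordering of blocks).

Per-block formulas:
  For a 2×2 Jordan block J_2(4): exp(t · J_2(4)) = e^(4t)·(I + t·N), where N is the 2×2 nilpotent shift.

After assembling e^{tJ} and conjugating by P, we get:

e^{tA} =
  [-t*exp(4*t) + exp(4*t), t*exp(4*t)]
  [-t*exp(4*t), t*exp(4*t) + exp(4*t)]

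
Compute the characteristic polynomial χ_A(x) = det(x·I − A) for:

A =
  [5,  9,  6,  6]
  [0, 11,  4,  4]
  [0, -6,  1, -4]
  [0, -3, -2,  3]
x^4 - 20*x^3 + 150*x^2 - 500*x + 625

Expanding det(x·I − A) (e.g. by cofactor expansion or by noting that A is similar to its Jordan form J, which has the same characteristic polynomial as A) gives
  χ_A(x) = x^4 - 20*x^3 + 150*x^2 - 500*x + 625
which factors as (x - 5)^4. The eigenvalues (with algebraic multiplicities) are λ = 5 with multiplicity 4.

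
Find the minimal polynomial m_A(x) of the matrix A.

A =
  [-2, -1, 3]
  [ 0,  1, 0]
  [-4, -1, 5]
x^3 - 4*x^2 + 5*x - 2

The characteristic polynomial is χ_A(x) = (x - 2)*(x - 1)^2, so the eigenvalues are known. The minimal polynomial is
  m_A(x) = Π_λ (x − λ)^{k_λ}
where k_λ is the size of the *largest* Jordan block for λ (equivalently, the smallest k with (A − λI)^k v = 0 for every generalised eigenvector v of λ).

  λ = 1: largest Jordan block has size 2, contributing (x − 1)^2
  λ = 2: largest Jordan block has size 1, contributing (x − 2)

So m_A(x) = (x - 2)*(x - 1)^2 = x^3 - 4*x^2 + 5*x - 2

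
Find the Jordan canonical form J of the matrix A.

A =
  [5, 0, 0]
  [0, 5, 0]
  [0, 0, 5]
J_1(5) ⊕ J_1(5) ⊕ J_1(5)

The characteristic polynomial is
  det(x·I − A) = x^3 - 15*x^2 + 75*x - 125 = (x - 5)^3

Eigenvalues and multiplicities (the geometric multiplicity of λ is n − rank(A − λI), which equals the number of Jordan blocks for λ):
  λ = 5: algebraic multiplicity = 3, geometric multiplicity = 3

Determining the block sizes for each eigenvalue:
  λ = 5: gm = am = 3, so every block has size 1 → block sizes [1, 1, 1]

Assembling the blocks gives a Jordan form
J =
  [5, 0, 0]
  [0, 5, 0]
  [0, 0, 5]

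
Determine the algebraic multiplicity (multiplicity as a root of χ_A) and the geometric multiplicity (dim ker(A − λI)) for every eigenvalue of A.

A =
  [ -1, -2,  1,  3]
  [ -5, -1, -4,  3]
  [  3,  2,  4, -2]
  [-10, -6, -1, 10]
λ = 3: alg = 4, geom = 2

Step 1 — factor the characteristic polynomial to read off the algebraic multiplicities:
  χ_A(x) = (x - 3)^4

Step 2 — compute geometric multiplicities via the rank-nullity identity g(λ) = n − rank(A − λI):
  rank(A − (3)·I) = 2, so dim ker(A − (3)·I) = n − 2 = 2

Summary:
  λ = 3: algebraic multiplicity = 4, geometric multiplicity = 2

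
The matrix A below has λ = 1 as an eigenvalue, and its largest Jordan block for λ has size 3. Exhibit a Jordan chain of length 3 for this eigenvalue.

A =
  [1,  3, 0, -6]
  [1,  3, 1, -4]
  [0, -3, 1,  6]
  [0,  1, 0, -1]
A Jordan chain for λ = 1 of length 3:
v_1 = (3, 2, -3, 1)ᵀ
v_2 = (0, 1, 0, 0)ᵀ
v_3 = (1, 0, 0, 0)ᵀ

Let N = A − (1)·I. We want v_3 with N^3 v_3 = 0 but N^2 v_3 ≠ 0; then v_{j-1} := N · v_j for j = 3, …, 2.

Pick v_3 = (1, 0, 0, 0)ᵀ.
Then v_2 = N · v_3 = (0, 1, 0, 0)ᵀ.
Then v_1 = N · v_2 = (3, 2, -3, 1)ᵀ.

Sanity check: (A − (1)·I) v_1 = (0, 0, 0, 0)ᵀ = 0. ✓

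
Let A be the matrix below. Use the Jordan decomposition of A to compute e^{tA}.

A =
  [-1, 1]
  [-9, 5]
e^{tA} =
  [-3*t*exp(2*t) + exp(2*t), t*exp(2*t)]
  [-9*t*exp(2*t), 3*t*exp(2*t) + exp(2*t)]

Strategy: write A = P · J · P⁻¹ where J is a Jordan canonical form, so e^{tA} = P · e^{tJ} · P⁻¹, and e^{tJ} can be computed block-by-block.

A has Jordan form
J =
  [2, 1]
  [0, 2]
(up to reordering of blocks).

Per-block formulas:
  For a 2×2 Jordan block J_2(2): exp(t · J_2(2)) = e^(2t)·(I + t·N), where N is the 2×2 nilpotent shift.

After assembling e^{tJ} and conjugating by P, we get:

e^{tA} =
  [-3*t*exp(2*t) + exp(2*t), t*exp(2*t)]
  [-9*t*exp(2*t), 3*t*exp(2*t) + exp(2*t)]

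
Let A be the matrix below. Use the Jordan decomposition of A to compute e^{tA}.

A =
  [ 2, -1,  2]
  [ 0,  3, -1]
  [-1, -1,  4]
e^{tA} =
  [-t^2*exp(3*t)/2 - t*exp(3*t) + exp(3*t), -t^2*exp(3*t)/2 - t*exp(3*t), t^2*exp(3*t)/2 + 2*t*exp(3*t)]
  [t^2*exp(3*t)/2, t^2*exp(3*t)/2 + exp(3*t), -t^2*exp(3*t)/2 - t*exp(3*t)]
  [-t*exp(3*t), -t*exp(3*t), t*exp(3*t) + exp(3*t)]

Strategy: write A = P · J · P⁻¹ where J is a Jordan canonical form, so e^{tA} = P · e^{tJ} · P⁻¹, and e^{tJ} can be computed block-by-block.

A has Jordan form
J =
  [3, 1, 0]
  [0, 3, 1]
  [0, 0, 3]
(up to reordering of blocks).

Per-block formulas:
  For a 3×3 Jordan block J_3(3): exp(t · J_3(3)) = e^(3t)·(I + t·N + (t^2/2)·N^2), where N is the 3×3 nilpotent shift.

After assembling e^{tJ} and conjugating by P, we get:

e^{tA} =
  [-t^2*exp(3*t)/2 - t*exp(3*t) + exp(3*t), -t^2*exp(3*t)/2 - t*exp(3*t), t^2*exp(3*t)/2 + 2*t*exp(3*t)]
  [t^2*exp(3*t)/2, t^2*exp(3*t)/2 + exp(3*t), -t^2*exp(3*t)/2 - t*exp(3*t)]
  [-t*exp(3*t), -t*exp(3*t), t*exp(3*t) + exp(3*t)]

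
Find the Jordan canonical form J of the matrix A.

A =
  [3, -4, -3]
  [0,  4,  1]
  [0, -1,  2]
J_3(3)

The characteristic polynomial is
  det(x·I − A) = x^3 - 9*x^2 + 27*x - 27 = (x - 3)^3

Eigenvalues and multiplicities (the geometric multiplicity of λ is n − rank(A − λI), which equals the number of Jordan blocks for λ):
  λ = 3: algebraic multiplicity = 3, geometric multiplicity = 1

Determining the block sizes for each eigenvalue:
  λ = 3: one block (gm = 1), so the single block has size am = 3 → block sizes [3]

Assembling the blocks gives a Jordan form
J =
  [3, 1, 0]
  [0, 3, 1]
  [0, 0, 3]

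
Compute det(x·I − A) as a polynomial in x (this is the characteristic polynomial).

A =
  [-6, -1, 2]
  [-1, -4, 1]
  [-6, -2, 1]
x^3 + 9*x^2 + 27*x + 27

Expanding det(x·I − A) (e.g. by cofactor expansion or by noting that A is similar to its Jordan form J, which has the same characteristic polynomial as A) gives
  χ_A(x) = x^3 + 9*x^2 + 27*x + 27
which factors as (x + 3)^3. The eigenvalues (with algebraic multiplicities) are λ = -3 with multiplicity 3.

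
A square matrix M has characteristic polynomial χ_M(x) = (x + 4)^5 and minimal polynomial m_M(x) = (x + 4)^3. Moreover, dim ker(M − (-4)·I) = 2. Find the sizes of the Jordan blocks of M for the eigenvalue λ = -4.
Block sizes for λ = -4: [3, 2]

Step 1 — from the characteristic polynomial, algebraic multiplicity of λ = -4 is 5. From dim ker(M − (-4)·I) = 2, there are exactly 2 Jordan blocks for λ = -4.
Step 2 — from the minimal polynomial, the factor (x + 4)^3 tells us the largest block for λ = -4 has size 3.
Step 3 — with total size 5, 2 blocks, and largest block 3, the block sizes (in nonincreasing order) are [3, 2].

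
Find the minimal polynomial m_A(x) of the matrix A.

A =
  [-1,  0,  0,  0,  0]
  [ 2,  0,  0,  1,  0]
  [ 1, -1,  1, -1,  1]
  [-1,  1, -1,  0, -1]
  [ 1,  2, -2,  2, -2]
x^3 + x^2

The characteristic polynomial is χ_A(x) = x^3*(x + 1)^2, so the eigenvalues are known. The minimal polynomial is
  m_A(x) = Π_λ (x − λ)^{k_λ}
where k_λ is the size of the *largest* Jordan block for λ (equivalently, the smallest k with (A − λI)^k v = 0 for every generalised eigenvector v of λ).

  λ = -1: largest Jordan block has size 1, contributing (x + 1)
  λ = 0: largest Jordan block has size 2, contributing (x − 0)^2

So m_A(x) = x^2*(x + 1) = x^3 + x^2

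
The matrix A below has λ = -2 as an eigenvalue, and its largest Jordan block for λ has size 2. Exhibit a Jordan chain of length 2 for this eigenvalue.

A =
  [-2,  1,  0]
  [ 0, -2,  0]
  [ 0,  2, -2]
A Jordan chain for λ = -2 of length 2:
v_1 = (1, 0, 2)ᵀ
v_2 = (0, 1, 0)ᵀ

Let N = A − (-2)·I. We want v_2 with N^2 v_2 = 0 but N^1 v_2 ≠ 0; then v_{j-1} := N · v_j for j = 2, …, 2.

Pick v_2 = (0, 1, 0)ᵀ.
Then v_1 = N · v_2 = (1, 0, 2)ᵀ.

Sanity check: (A − (-2)·I) v_1 = (0, 0, 0)ᵀ = 0. ✓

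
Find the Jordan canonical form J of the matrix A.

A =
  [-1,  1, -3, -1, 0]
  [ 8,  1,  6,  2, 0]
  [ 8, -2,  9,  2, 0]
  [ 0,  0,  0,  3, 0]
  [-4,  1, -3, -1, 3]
J_2(3) ⊕ J_1(3) ⊕ J_1(3) ⊕ J_1(3)

The characteristic polynomial is
  det(x·I − A) = x^5 - 15*x^4 + 90*x^3 - 270*x^2 + 405*x - 243 = (x - 3)^5

Eigenvalues and multiplicities (the geometric multiplicity of λ is n − rank(A − λI), which equals the number of Jordan blocks for λ):
  λ = 3: algebraic multiplicity = 5, geometric multiplicity = 4

Determining the block sizes for each eigenvalue:
  λ = 3: 4 blocks summing to 5 forces exactly one block of size 2 and the rest size 1 → block sizes [2, 1, 1, 1]

Assembling the blocks gives a Jordan form
J =
  [3, 1, 0, 0, 0]
  [0, 3, 0, 0, 0]
  [0, 0, 3, 0, 0]
  [0, 0, 0, 3, 0]
  [0, 0, 0, 0, 3]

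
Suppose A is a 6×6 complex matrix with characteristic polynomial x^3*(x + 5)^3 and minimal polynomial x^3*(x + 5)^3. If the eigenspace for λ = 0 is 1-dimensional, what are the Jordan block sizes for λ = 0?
Block sizes for λ = 0: [3]

Step 1 — from the characteristic polynomial, algebraic multiplicity of λ = 0 is 3. From dim ker(A − (0)·I) = 1, there are exactly 1 Jordan blocks for λ = 0.
Step 2 — from the minimal polynomial, the factor (x − 0)^3 tells us the largest block for λ = 0 has size 3.
Step 3 — with total size 3, 1 blocks, and largest block 3, the block sizes (in nonincreasing order) are [3].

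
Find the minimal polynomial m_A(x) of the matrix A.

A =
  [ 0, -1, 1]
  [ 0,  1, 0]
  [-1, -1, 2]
x^2 - 2*x + 1

The characteristic polynomial is χ_A(x) = (x - 1)^3, so the eigenvalues are known. The minimal polynomial is
  m_A(x) = Π_λ (x − λ)^{k_λ}
where k_λ is the size of the *largest* Jordan block for λ (equivalently, the smallest k with (A − λI)^k v = 0 for every generalised eigenvector v of λ).

  λ = 1: largest Jordan block has size 2, contributing (x − 1)^2

So m_A(x) = (x - 1)^2 = x^2 - 2*x + 1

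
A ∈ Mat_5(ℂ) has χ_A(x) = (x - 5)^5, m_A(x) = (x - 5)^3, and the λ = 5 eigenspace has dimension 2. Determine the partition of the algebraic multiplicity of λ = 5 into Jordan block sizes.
Block sizes for λ = 5: [3, 2]

Step 1 — from the characteristic polynomial, algebraic multiplicity of λ = 5 is 5. From dim ker(A − (5)·I) = 2, there are exactly 2 Jordan blocks for λ = 5.
Step 2 — from the minimal polynomial, the factor (x − 5)^3 tells us the largest block for λ = 5 has size 3.
Step 3 — with total size 5, 2 blocks, and largest block 3, the block sizes (in nonincreasing order) are [3, 2].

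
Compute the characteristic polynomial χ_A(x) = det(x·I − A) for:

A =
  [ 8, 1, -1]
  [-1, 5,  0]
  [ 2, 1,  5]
x^3 - 18*x^2 + 108*x - 216

Expanding det(x·I − A) (e.g. by cofactor expansion or by noting that A is similar to its Jordan form J, which has the same characteristic polynomial as A) gives
  χ_A(x) = x^3 - 18*x^2 + 108*x - 216
which factors as (x - 6)^3. The eigenvalues (with algebraic multiplicities) are λ = 6 with multiplicity 3.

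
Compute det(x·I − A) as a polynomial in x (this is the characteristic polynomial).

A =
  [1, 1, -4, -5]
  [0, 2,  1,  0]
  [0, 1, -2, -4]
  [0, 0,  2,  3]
x^4 - 4*x^3 + 6*x^2 - 4*x + 1

Expanding det(x·I − A) (e.g. by cofactor expansion or by noting that A is similar to its Jordan form J, which has the same characteristic polynomial as A) gives
  χ_A(x) = x^4 - 4*x^3 + 6*x^2 - 4*x + 1
which factors as (x - 1)^4. The eigenvalues (with algebraic multiplicities) are λ = 1 with multiplicity 4.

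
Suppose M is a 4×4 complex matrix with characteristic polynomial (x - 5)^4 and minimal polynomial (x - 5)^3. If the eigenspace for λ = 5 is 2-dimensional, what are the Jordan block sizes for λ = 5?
Block sizes for λ = 5: [3, 1]

Step 1 — from the characteristic polynomial, algebraic multiplicity of λ = 5 is 4. From dim ker(M − (5)·I) = 2, there are exactly 2 Jordan blocks for λ = 5.
Step 2 — from the minimal polynomial, the factor (x − 5)^3 tells us the largest block for λ = 5 has size 3.
Step 3 — with total size 4, 2 blocks, and largest block 3, the block sizes (in nonincreasing order) are [3, 1].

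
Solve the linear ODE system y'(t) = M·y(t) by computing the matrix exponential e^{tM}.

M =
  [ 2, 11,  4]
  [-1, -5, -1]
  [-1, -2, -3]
e^{tM} =
  [t^2*exp(-2*t)/2 + 4*t*exp(-2*t) + exp(-2*t), 3*t^2*exp(-2*t)/2 + 11*t*exp(-2*t), t^2*exp(-2*t)/2 + 4*t*exp(-2*t)]
  [-t*exp(-2*t), -3*t*exp(-2*t) + exp(-2*t), -t*exp(-2*t)]
  [-t^2*exp(-2*t)/2 - t*exp(-2*t), -3*t^2*exp(-2*t)/2 - 2*t*exp(-2*t), -t^2*exp(-2*t)/2 - t*exp(-2*t) + exp(-2*t)]

Strategy: write M = P · J · P⁻¹ where J is a Jordan canonical form, so e^{tM} = P · e^{tJ} · P⁻¹, and e^{tJ} can be computed block-by-block.

M has Jordan form
J =
  [-2,  1,  0]
  [ 0, -2,  1]
  [ 0,  0, -2]
(up to reordering of blocks).

Per-block formulas:
  For a 3×3 Jordan block J_3(-2): exp(t · J_3(-2)) = e^(-2t)·(I + t·N + (t^2/2)·N^2), where N is the 3×3 nilpotent shift.

After assembling e^{tJ} and conjugating by P, we get:

e^{tM} =
  [t^2*exp(-2*t)/2 + 4*t*exp(-2*t) + exp(-2*t), 3*t^2*exp(-2*t)/2 + 11*t*exp(-2*t), t^2*exp(-2*t)/2 + 4*t*exp(-2*t)]
  [-t*exp(-2*t), -3*t*exp(-2*t) + exp(-2*t), -t*exp(-2*t)]
  [-t^2*exp(-2*t)/2 - t*exp(-2*t), -3*t^2*exp(-2*t)/2 - 2*t*exp(-2*t), -t^2*exp(-2*t)/2 - t*exp(-2*t) + exp(-2*t)]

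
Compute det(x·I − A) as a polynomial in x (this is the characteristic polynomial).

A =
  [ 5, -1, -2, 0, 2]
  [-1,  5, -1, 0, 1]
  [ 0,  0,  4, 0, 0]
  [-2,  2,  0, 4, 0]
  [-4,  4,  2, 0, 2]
x^5 - 20*x^4 + 160*x^3 - 640*x^2 + 1280*x - 1024

Expanding det(x·I − A) (e.g. by cofactor expansion or by noting that A is similar to its Jordan form J, which has the same characteristic polynomial as A) gives
  χ_A(x) = x^5 - 20*x^4 + 160*x^3 - 640*x^2 + 1280*x - 1024
which factors as (x - 4)^5. The eigenvalues (with algebraic multiplicities) are λ = 4 with multiplicity 5.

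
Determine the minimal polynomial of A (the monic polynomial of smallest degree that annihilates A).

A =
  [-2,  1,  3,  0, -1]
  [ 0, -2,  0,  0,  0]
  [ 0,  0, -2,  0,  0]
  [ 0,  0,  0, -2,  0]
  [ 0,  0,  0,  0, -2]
x^2 + 4*x + 4

The characteristic polynomial is χ_A(x) = (x + 2)^5, so the eigenvalues are known. The minimal polynomial is
  m_A(x) = Π_λ (x − λ)^{k_λ}
where k_λ is the size of the *largest* Jordan block for λ (equivalently, the smallest k with (A − λI)^k v = 0 for every generalised eigenvector v of λ).

  λ = -2: largest Jordan block has size 2, contributing (x + 2)^2

So m_A(x) = (x + 2)^2 = x^2 + 4*x + 4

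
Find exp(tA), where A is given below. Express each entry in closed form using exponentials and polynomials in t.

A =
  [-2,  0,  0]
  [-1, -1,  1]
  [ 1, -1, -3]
e^{tA} =
  [exp(-2*t), 0, 0]
  [-t*exp(-2*t), t*exp(-2*t) + exp(-2*t), t*exp(-2*t)]
  [t*exp(-2*t), -t*exp(-2*t), -t*exp(-2*t) + exp(-2*t)]

Strategy: write A = P · J · P⁻¹ where J is a Jordan canonical form, so e^{tA} = P · e^{tJ} · P⁻¹, and e^{tJ} can be computed block-by-block.

A has Jordan form
J =
  [-2,  1,  0]
  [ 0, -2,  0]
  [ 0,  0, -2]
(up to reordering of blocks).

Per-block formulas:
  For a 2×2 Jordan block J_2(-2): exp(t · J_2(-2)) = e^(-2t)·(I + t·N), where N is the 2×2 nilpotent shift.
  For a 1×1 block at λ = -2: exp(t · [-2]) = [e^(-2t)].

After assembling e^{tJ} and conjugating by P, we get:

e^{tA} =
  [exp(-2*t), 0, 0]
  [-t*exp(-2*t), t*exp(-2*t) + exp(-2*t), t*exp(-2*t)]
  [t*exp(-2*t), -t*exp(-2*t), -t*exp(-2*t) + exp(-2*t)]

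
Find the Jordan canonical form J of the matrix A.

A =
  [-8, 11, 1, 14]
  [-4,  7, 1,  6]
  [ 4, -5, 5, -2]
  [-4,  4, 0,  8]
J_1(0) ⊕ J_2(4) ⊕ J_1(4)

The characteristic polynomial is
  det(x·I − A) = x^4 - 12*x^3 + 48*x^2 - 64*x = x*(x - 4)^3

Eigenvalues and multiplicities (the geometric multiplicity of λ is n − rank(A − λI), which equals the number of Jordan blocks for λ):
  λ = 0: algebraic multiplicity = 1, geometric multiplicity = 1
  λ = 4: algebraic multiplicity = 3, geometric multiplicity = 2

Determining the block sizes for each eigenvalue:
  λ = 0: one block (gm = 1), so the single block has size am = 1 → block sizes [1]
  λ = 4: 2 blocks summing to 3 forces exactly one block of size 2 and the rest size 1 → block sizes [2, 1]

Assembling the blocks gives a Jordan form
J =
  [0, 0, 0, 0]
  [0, 4, 1, 0]
  [0, 0, 4, 0]
  [0, 0, 0, 4]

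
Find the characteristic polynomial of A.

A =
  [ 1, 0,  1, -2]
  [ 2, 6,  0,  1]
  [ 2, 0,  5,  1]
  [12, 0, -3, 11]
x^4 - 23*x^3 + 198*x^2 - 756*x + 1080

Expanding det(x·I − A) (e.g. by cofactor expansion or by noting that A is similar to its Jordan form J, which has the same characteristic polynomial as A) gives
  χ_A(x) = x^4 - 23*x^3 + 198*x^2 - 756*x + 1080
which factors as (x - 6)^3*(x - 5). The eigenvalues (with algebraic multiplicities) are λ = 5 with multiplicity 1, λ = 6 with multiplicity 3.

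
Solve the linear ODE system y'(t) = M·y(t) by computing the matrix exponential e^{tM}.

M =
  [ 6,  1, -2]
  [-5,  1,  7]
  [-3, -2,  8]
e^{tM} =
  [t^2*exp(5*t) + t*exp(5*t) + exp(5*t), t^2*exp(5*t)/2 + t*exp(5*t), -t^2*exp(5*t)/2 - 2*t*exp(5*t)]
  [-3*t^2*exp(5*t) - 5*t*exp(5*t), -3*t^2*exp(5*t)/2 - 4*t*exp(5*t) + exp(5*t), 3*t^2*exp(5*t)/2 + 7*t*exp(5*t)]
  [-t^2*exp(5*t) - 3*t*exp(5*t), -t^2*exp(5*t)/2 - 2*t*exp(5*t), t^2*exp(5*t)/2 + 3*t*exp(5*t) + exp(5*t)]

Strategy: write M = P · J · P⁻¹ where J is a Jordan canonical form, so e^{tM} = P · e^{tJ} · P⁻¹, and e^{tJ} can be computed block-by-block.

M has Jordan form
J =
  [5, 1, 0]
  [0, 5, 1]
  [0, 0, 5]
(up to reordering of blocks).

Per-block formulas:
  For a 3×3 Jordan block J_3(5): exp(t · J_3(5)) = e^(5t)·(I + t·N + (t^2/2)·N^2), where N is the 3×3 nilpotent shift.

After assembling e^{tJ} and conjugating by P, we get:

e^{tM} =
  [t^2*exp(5*t) + t*exp(5*t) + exp(5*t), t^2*exp(5*t)/2 + t*exp(5*t), -t^2*exp(5*t)/2 - 2*t*exp(5*t)]
  [-3*t^2*exp(5*t) - 5*t*exp(5*t), -3*t^2*exp(5*t)/2 - 4*t*exp(5*t) + exp(5*t), 3*t^2*exp(5*t)/2 + 7*t*exp(5*t)]
  [-t^2*exp(5*t) - 3*t*exp(5*t), -t^2*exp(5*t)/2 - 2*t*exp(5*t), t^2*exp(5*t)/2 + 3*t*exp(5*t) + exp(5*t)]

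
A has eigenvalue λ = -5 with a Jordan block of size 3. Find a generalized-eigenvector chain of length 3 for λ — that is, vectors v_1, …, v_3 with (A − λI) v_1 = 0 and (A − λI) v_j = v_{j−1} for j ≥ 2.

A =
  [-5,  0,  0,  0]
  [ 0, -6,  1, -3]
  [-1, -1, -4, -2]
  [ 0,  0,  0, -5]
A Jordan chain for λ = -5 of length 3:
v_1 = (0, -1, -1, 0)ᵀ
v_2 = (0, 0, -1, 0)ᵀ
v_3 = (1, 0, 0, 0)ᵀ

Let N = A − (-5)·I. We want v_3 with N^3 v_3 = 0 but N^2 v_3 ≠ 0; then v_{j-1} := N · v_j for j = 3, …, 2.

Pick v_3 = (1, 0, 0, 0)ᵀ.
Then v_2 = N · v_3 = (0, 0, -1, 0)ᵀ.
Then v_1 = N · v_2 = (0, -1, -1, 0)ᵀ.

Sanity check: (A − (-5)·I) v_1 = (0, 0, 0, 0)ᵀ = 0. ✓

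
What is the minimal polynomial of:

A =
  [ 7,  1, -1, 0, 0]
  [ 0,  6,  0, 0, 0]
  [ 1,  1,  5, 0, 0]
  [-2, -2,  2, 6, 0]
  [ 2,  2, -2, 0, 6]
x^2 - 12*x + 36

The characteristic polynomial is χ_A(x) = (x - 6)^5, so the eigenvalues are known. The minimal polynomial is
  m_A(x) = Π_λ (x − λ)^{k_λ}
where k_λ is the size of the *largest* Jordan block for λ (equivalently, the smallest k with (A − λI)^k v = 0 for every generalised eigenvector v of λ).

  λ = 6: largest Jordan block has size 2, contributing (x − 6)^2

So m_A(x) = (x - 6)^2 = x^2 - 12*x + 36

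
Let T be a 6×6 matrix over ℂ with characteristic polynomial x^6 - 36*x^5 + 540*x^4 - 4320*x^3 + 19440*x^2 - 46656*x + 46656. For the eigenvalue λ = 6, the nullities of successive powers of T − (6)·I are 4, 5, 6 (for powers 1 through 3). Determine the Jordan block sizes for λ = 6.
Block sizes for λ = 6: [3, 1, 1, 1]

From the dimensions of kernels of powers, the number of Jordan blocks of size at least j is d_j − d_{j−1} where d_j = dim ker(N^j) (with d_0 = 0). Computing the differences gives [4, 1, 1].
The number of blocks of size exactly k is (#blocks of size ≥ k) − (#blocks of size ≥ k + 1), so the partition is: 3 block(s) of size 1, 1 block(s) of size 3.
In nonincreasing order the block sizes are [3, 1, 1, 1].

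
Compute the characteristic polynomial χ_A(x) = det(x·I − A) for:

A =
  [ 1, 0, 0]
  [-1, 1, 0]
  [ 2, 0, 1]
x^3 - 3*x^2 + 3*x - 1

Expanding det(x·I − A) (e.g. by cofactor expansion or by noting that A is similar to its Jordan form J, which has the same characteristic polynomial as A) gives
  χ_A(x) = x^3 - 3*x^2 + 3*x - 1
which factors as (x - 1)^3. The eigenvalues (with algebraic multiplicities) are λ = 1 with multiplicity 3.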